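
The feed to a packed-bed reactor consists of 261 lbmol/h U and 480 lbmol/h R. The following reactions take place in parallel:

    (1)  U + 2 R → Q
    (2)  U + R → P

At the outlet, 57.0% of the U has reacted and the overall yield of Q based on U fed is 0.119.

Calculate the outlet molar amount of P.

118 lbmol/h

Yield of Q: 1ξ₁ / 261 = 0.119 → ξ₁ = 31.06 lbmol/h.
Conversion of U: 1ξ₁ + 1ξ₂ = 0.57 × 261 = 148.8 → ξ₂ = 117.7 lbmol/h.
Outlet amounts (n = n₀ + Σ ν·ξ):
  U: 261 − 1(31.06) − 1(117.7) = 112.2
  R: 480 − 2(31.06) − 1(117.7) = 300.2
  Q: 0 + 1(31.06) = 31.06
  P: 0 + 1(117.7) = 117.7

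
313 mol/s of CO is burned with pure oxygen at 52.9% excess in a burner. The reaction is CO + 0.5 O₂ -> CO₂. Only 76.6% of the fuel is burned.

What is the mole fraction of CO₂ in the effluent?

0.554

Stoichiometric O₂ = 0.5 × 313 = 156.5 mol/s; O₂ fed = 156.5 × 1.529 = 239.3 mol/s.
Fuel reacted = 0.766 × 313 → ξ = 239.8 mol/s.
Outlet (n = n₀ + ν ξ):
  CO: 313 − 1(239.8) = 73.24
  O₂: 239.3 − 0.5(239.8) = 119.4
  CO₂: 0 + 1(239.8) = 239.8
Total out = 432.4 mol/s; y_CO₂ = 239.8 / 432.4 = 0.5545.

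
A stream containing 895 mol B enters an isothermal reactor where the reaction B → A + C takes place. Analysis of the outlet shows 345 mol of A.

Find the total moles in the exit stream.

1240 mol

For A: n = n₀ + 1ξ → 345 = 0 + 1ξ, giving ξ = 345 mol.
Outlet amounts (n = n₀ + ν ξ):
  B: 895 − 1(345) = 550
  A: 0 + 1(345) = 345
  C: 0 + 1(345) = 345
Total out = 550 + 345 + 345 = 1240 mol.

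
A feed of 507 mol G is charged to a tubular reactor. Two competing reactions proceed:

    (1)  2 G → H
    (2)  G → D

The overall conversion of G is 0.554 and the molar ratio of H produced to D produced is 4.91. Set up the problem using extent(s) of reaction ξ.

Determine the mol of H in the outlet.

127 mol

Conversion of G: G consumed = 0.554 × 507 = 280.9 mol = 2ξ₁ + 1ξ₂.
Selectivity: 1ξ₁ / (1ξ₂) = 4.91 → ξ₁ = 4.91 ξ₂.
Substitute: (2·4.91 + 1) ξ₂ = 280.9 → ξ₂ = 25.96 mol, ξ₁ = 127.5 mol.
Outlet amounts (n = n₀ + Σ ν·ξ):
  G: 507 − 2(127.5) − 1(25.96) = 226.1
  H: 0 + 1(127.5) = 127.5
  D: 0 + 1(25.96) = 25.96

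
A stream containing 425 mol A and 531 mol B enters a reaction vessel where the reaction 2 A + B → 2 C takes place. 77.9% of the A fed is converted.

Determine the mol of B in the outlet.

365 mol

A reacted = 0.779 × 425 = 331.1 mol; ν_A = −2, so ξ = 331.1/2 = 165.5 mol.
Outlet amounts (n = n₀ + ν ξ):
  A: 425 − 2(165.5) = 93.93
  B: 531 − 1(165.5) = 365.5
  C: 0 + 2(165.5) = 331.1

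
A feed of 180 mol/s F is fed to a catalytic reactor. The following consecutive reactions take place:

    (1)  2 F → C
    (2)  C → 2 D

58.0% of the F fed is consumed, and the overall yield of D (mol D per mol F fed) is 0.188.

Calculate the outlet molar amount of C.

35.3 mol/s

Conversion of F: F consumed = 2ξ₁ = 0.58 × 180 → ξ₁ = 52.2 mol/s.
Yield of D: 2ξ₂ / 180 = 0.188 → ξ₂ = 16.92 mol/s.
Outlet amounts (n = n₀ + Σ ν·ξ):
  F: 180 − 2(52.2) = 75.6
  C: 0 + 1(52.2) − 1(16.92) = 35.28
  D: 0 + 2(16.92) = 33.84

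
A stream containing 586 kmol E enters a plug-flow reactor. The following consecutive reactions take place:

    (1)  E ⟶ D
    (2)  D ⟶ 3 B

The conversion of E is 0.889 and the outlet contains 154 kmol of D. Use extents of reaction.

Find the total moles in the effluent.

Conversion of E: E consumed = 1ξ₁ = 0.889 × 586 → ξ₁ = 521 kmol.
D balance: n_D = 0 + 1ξ₁ − 1ξ₂ = 154 → ξ₂ = (1·521 − 154)/1 = 367 kmol.
Outlet amounts (n = n₀ + Σ ν·ξ):
  E: 586 − 1(521) = 65.05
  D: 0 + 1(521) − 1(367) = 154
  B: 0 + 3(367) = 1101
Total out = 65.05 + 154 + 1101 = 1320 kmol.

1320 kmol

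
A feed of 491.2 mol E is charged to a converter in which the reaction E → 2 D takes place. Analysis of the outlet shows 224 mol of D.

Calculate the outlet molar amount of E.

For D: n = n₀ + 2ξ → 224 = 0 + 2ξ, giving ξ = 112 mol.
Outlet amounts (n = n₀ + ν ξ):
  E: 491.2 − 1(112) = 379.2
  D: 0 + 2(112) = 224

379 mol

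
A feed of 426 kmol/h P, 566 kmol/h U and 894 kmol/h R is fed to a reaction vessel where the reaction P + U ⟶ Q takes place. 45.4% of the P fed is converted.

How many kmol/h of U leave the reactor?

P reacted = 0.454 × 426 = 193.4 kmol/h; ν_P = −1, so ξ = 193.4/1 = 193.4 kmol/h.
Outlet amounts (n = n₀ + ν ξ):
  P: 426 − 1(193.4) = 232.6
  U: 566 − 1(193.4) = 372.6
  Q: 0 + 1(193.4) = 193.4
  R: 894 (inert)

373 kmol/h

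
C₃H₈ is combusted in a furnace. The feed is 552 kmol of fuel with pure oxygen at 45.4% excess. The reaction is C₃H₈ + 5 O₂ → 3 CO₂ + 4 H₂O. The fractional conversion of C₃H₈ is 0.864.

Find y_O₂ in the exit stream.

Stoichiometric O₂ = 5 × 552 = 2760 kmol; O₂ fed = 2760 × 1.454 = 4013 kmol.
Fuel reacted = 0.864 × 552 → ξ = 476.9 kmol.
Outlet (n = n₀ + ν ξ):
  C₃H₈: 552 − 1(476.9) = 75.07
  O₂: 4013 − 5(476.9) = 1628
  CO₂: 0 + 3(476.9) = 1431
  H₂O: 0 + 4(476.9) = 1908
Total out = 5042 kmol; y_O₂ = 1628 / 5042 = 0.323.

0.323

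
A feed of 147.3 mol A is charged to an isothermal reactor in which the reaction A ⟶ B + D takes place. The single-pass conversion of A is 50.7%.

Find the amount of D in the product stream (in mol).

A reacted = 0.507 × 147.3 = 74.68 mol; ν_A = −1, so ξ = 74.68/1 = 74.68 mol.
Outlet amounts (n = n₀ + ν ξ):
  A: 147.3 − 1(74.68) = 72.62
  B: 0 + 1(74.68) = 74.68
  D: 0 + 1(74.68) = 74.68

74.7 mol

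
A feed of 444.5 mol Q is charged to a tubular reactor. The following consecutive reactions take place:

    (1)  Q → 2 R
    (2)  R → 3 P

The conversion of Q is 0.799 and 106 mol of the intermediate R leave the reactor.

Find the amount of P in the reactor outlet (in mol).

Conversion of Q: Q consumed = 1ξ₁ = 0.799 × 444.5 → ξ₁ = 355.2 mol.
R balance: n_R = 0 + 2ξ₁ − 1ξ₂ = 106 → ξ₂ = (2·355.2 − 106)/1 = 604.3 mol.
Outlet amounts (n = n₀ + Σ ν·ξ):
  Q: 444.5 − 1(355.2) = 89.34
  R: 0 + 2(355.2) − 1(604.3) = 106
  P: 0 + 3(604.3) = 1813

1810 mol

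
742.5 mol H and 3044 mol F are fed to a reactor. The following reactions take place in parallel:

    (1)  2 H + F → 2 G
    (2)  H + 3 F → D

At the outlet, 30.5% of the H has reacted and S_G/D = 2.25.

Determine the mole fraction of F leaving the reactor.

Conversion of H: H consumed = 0.305 × 742.5 = 226.5 mol = 2ξ₁ + 1ξ₂.
Selectivity: 2ξ₁ / (1ξ₂) = 2.25 → ξ₁ = 1.125 ξ₂.
Substitute: (2·1.125 + 1) ξ₂ = 226.5 → ξ₂ = 69.68 mol, ξ₁ = 78.39 mol.
Outlet amounts (n = n₀ + Σ ν·ξ):
  H: 742.5 − 2(78.39) − 1(69.68) = 516
  F: 3044 − 1(78.39) − 3(69.68) = 2757
  G: 0 + 2(78.39) = 156.8
  D: 0 + 1(69.68) = 69.68
Total out = 3499 mol; y_F = 2757 / 3499 = 0.7878.

0.788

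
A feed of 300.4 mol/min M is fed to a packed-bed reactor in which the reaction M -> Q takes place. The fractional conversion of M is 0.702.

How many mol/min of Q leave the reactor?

211 mol/min

M reacted = 0.702 × 300.4 = 210.9 mol/min; ν_M = −1, so ξ = 210.9/1 = 210.9 mol/min.
Outlet amounts (n = n₀ + ν ξ):
  M: 300.4 − 1(210.9) = 89.52
  Q: 0 + 1(210.9) = 210.9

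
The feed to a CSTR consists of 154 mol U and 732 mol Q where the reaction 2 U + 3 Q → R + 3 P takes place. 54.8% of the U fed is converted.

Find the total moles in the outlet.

U reacted = 0.548 × 154 = 84.39 mol; ν_U = −2, so ξ = 84.39/2 = 42.2 mol.
Outlet amounts (n = n₀ + ν ξ):
  U: 154 − 2(42.2) = 69.61
  Q: 732 − 3(42.2) = 605.4
  R: 0 + 1(42.2) = 42.2
  P: 0 + 3(42.2) = 126.6
Total out = 69.61 + 605.4 + 42.2 + 126.6 = 843.8 mol.

844 mol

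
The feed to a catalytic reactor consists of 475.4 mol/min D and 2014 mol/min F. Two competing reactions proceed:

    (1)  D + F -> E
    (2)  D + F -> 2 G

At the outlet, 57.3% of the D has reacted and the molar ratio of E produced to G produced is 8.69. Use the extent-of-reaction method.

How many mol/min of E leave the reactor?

Conversion of D: D consumed = 0.573 × 475.4 = 272.4 mol/min = 1ξ₁ + 1ξ₂.
Selectivity: 1ξ₁ / (2ξ₂) = 8.69 → ξ₁ = 17.38 ξ₂.
Substitute: (1·17.38 + 1) ξ₂ = 272.4 → ξ₂ = 14.82 mol/min, ξ₁ = 257.6 mol/min.
Outlet amounts (n = n₀ + Σ ν·ξ):
  D: 475.4 − 1(257.6) − 1(14.82) = 203
  F: 2014 − 1(257.6) − 1(14.82) = 1742
  E: 0 + 1(257.6) = 257.6
  G: 0 + 2(14.82) = 29.64

258 mol/min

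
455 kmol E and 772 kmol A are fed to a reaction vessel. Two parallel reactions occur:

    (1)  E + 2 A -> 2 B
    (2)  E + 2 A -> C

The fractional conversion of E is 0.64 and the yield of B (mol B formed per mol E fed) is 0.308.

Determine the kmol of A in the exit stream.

190 kmol

Yield of B: 2ξ₁ / 455 = 0.308 → ξ₁ = 70.07 kmol.
Conversion of E: 1ξ₁ + 1ξ₂ = 0.64 × 455 = 291.2 → ξ₂ = 221.1 kmol.
Outlet amounts (n = n₀ + Σ ν·ξ):
  E: 455 − 1(70.07) − 1(221.1) = 163.8
  A: 772 − 2(70.07) − 2(221.1) = 189.6
  B: 0 + 2(70.07) = 140.1
  C: 0 + 1(221.1) = 221.1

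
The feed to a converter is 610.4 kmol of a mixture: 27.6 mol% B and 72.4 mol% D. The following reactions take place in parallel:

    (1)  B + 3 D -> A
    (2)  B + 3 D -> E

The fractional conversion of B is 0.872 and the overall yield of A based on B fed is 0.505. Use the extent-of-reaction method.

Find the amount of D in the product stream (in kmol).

1.21 kmol

Yield of A: 1ξ₁ / 168.5 = 0.505 → ξ₁ = 85.08 kmol.
Conversion of B: 1ξ₁ + 1ξ₂ = 0.872 × 168.5 = 146.9 → ξ₂ = 61.83 kmol.
Outlet amounts (n = n₀ + Σ ν·ξ):
  B: 168.5 − 1(85.08) − 1(61.83) = 21.56
  D: 441.9 − 3(85.08) − 3(61.83) = 1.211
  A: 0 + 1(85.08) = 85.08
  E: 0 + 1(61.83) = 61.83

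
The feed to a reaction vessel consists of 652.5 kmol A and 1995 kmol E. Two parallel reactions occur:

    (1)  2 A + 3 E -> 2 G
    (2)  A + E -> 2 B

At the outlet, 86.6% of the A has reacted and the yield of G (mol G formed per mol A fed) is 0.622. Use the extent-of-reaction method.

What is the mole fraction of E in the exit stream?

0.602

Yield of G: 2ξ₁ / 652.5 = 0.622 → ξ₁ = 202.9 kmol.
Conversion of A: 2ξ₁ + 1ξ₂ = 0.866 × 652.5 = 565.1 → ξ₂ = 159.2 kmol.
Outlet amounts (n = n₀ + Σ ν·ξ):
  A: 652.5 − 2(202.9) − 1(159.2) = 87.44
  E: 1995 − 3(202.9) − 1(159.2) = 1227
  G: 0 + 2(202.9) = 405.9
  B: 0 + 2(159.2) = 318.4
Total out = 2039 kmol; y_E = 1227 / 2039 = 0.6019.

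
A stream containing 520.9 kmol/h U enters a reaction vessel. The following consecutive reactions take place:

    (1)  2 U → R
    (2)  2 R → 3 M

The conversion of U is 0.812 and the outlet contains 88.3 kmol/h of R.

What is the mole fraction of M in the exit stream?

Conversion of U: U consumed = 2ξ₁ = 0.812 × 520.9 → ξ₁ = 211.5 kmol/h.
R balance: n_R = 0 + 1ξ₁ − 2ξ₂ = 88.3 → ξ₂ = (1·211.5 − 88.3)/2 = 61.59 kmol/h.
Outlet amounts (n = n₀ + Σ ν·ξ):
  U: 520.9 − 2(211.5) = 97.93
  R: 0 + 1(211.5) − 2(61.59) = 88.3
  M: 0 + 3(61.59) = 184.8
Total out = 371 kmol/h; y_M = 184.8 / 371 = 0.498.

0.498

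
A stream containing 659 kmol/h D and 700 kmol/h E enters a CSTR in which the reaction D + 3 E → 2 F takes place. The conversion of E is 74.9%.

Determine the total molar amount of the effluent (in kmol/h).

E reacted = 0.749 × 700 = 524.3 kmol/h; ν_E = −3, so ξ = 524.3/3 = 174.8 kmol/h.
Outlet amounts (n = n₀ + ν ξ):
  D: 659 − 1(174.8) = 484.2
  E: 700 − 3(174.8) = 175.7
  F: 0 + 2(174.8) = 349.5
Total out = 484.2 + 175.7 + 349.5 = 1009 kmol/h.

1010 kmol/h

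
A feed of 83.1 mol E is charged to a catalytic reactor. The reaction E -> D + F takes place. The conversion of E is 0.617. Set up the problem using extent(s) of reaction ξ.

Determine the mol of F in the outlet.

E reacted = 0.617 × 83.1 = 51.27 mol; ν_E = −1, so ξ = 51.27/1 = 51.27 mol.
Outlet amounts (n = n₀ + ν ξ):
  E: 83.1 − 1(51.27) = 31.83
  D: 0 + 1(51.27) = 51.27
  F: 0 + 1(51.27) = 51.27

51.3 mol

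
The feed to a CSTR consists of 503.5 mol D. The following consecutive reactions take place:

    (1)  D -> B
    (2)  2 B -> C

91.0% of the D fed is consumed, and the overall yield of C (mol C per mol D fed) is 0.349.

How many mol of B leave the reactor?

107 mol

Conversion of D: D consumed = 1ξ₁ = 0.91 × 503.5 → ξ₁ = 458.2 mol.
Yield of C: 1ξ₂ / 503.5 = 0.349 → ξ₂ = 175.7 mol.
Outlet amounts (n = n₀ + Σ ν·ξ):
  D: 503.5 − 1(458.2) = 45.31
  B: 0 + 1(458.2) − 2(175.7) = 106.7
  C: 0 + 1(175.7) = 175.7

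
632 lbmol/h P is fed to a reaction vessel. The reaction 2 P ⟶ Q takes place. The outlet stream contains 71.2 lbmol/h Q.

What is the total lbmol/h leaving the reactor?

561 lbmol/h

For Q: n = n₀ + 1ξ → 71.2 = 0 + 1ξ, giving ξ = 71.2 lbmol/h.
Outlet amounts (n = n₀ + ν ξ):
  P: 632 − 2(71.2) = 489.6
  Q: 0 + 1(71.2) = 71.2
Total out = 489.6 + 71.2 = 560.8 lbmol/h.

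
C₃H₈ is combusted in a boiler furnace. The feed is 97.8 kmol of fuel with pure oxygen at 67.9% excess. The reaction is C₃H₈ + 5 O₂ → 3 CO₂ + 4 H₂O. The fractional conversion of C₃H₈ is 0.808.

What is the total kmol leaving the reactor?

998 kmol

Stoichiometric O₂ = 5 × 97.8 = 489 kmol; O₂ fed = 489 × 1.679 = 821 kmol.
Fuel reacted = 0.808 × 97.8 → ξ = 79.02 kmol.
Outlet (n = n₀ + ν ξ):
  C₃H₈: 97.8 − 1(79.02) = 18.78
  O₂: 821 − 5(79.02) = 425.9
  CO₂: 0 + 3(79.02) = 237.1
  H₂O: 0 + 4(79.02) = 316.1
Total out = 18.78 + 425.9 + 237.1 + 316.1 = 997.9 kmol.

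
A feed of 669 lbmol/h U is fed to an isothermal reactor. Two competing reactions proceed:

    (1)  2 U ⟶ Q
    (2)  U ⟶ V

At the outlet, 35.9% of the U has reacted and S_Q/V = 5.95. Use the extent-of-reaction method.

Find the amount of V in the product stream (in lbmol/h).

18.6 lbmol/h

Conversion of U: U consumed = 0.359 × 669 = 240.2 lbmol/h = 2ξ₁ + 1ξ₂.
Selectivity: 1ξ₁ / (1ξ₂) = 5.95 → ξ₁ = 5.95 ξ₂.
Substitute: (2·5.95 + 1) ξ₂ = 240.2 → ξ₂ = 18.62 lbmol/h, ξ₁ = 110.8 lbmol/h.
Outlet amounts (n = n₀ + Σ ν·ξ):
  U: 669 − 2(110.8) − 1(18.62) = 428.8
  Q: 0 + 1(110.8) = 110.8
  V: 0 + 1(18.62) = 18.62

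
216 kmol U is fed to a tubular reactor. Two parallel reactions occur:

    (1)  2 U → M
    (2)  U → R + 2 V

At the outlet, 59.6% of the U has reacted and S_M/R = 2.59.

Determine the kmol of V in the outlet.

Conversion of U: U consumed = 0.596 × 216 = 128.7 kmol = 2ξ₁ + 1ξ₂.
Selectivity: 1ξ₁ / (1ξ₂) = 2.59 → ξ₁ = 2.59 ξ₂.
Substitute: (2·2.59 + 1) ξ₂ = 128.7 → ξ₂ = 20.83 kmol, ξ₁ = 53.95 kmol.
Outlet amounts (n = n₀ + Σ ν·ξ):
  U: 216 − 2(53.95) − 1(20.83) = 87.26
  M: 0 + 1(53.95) = 53.95
  R: 0 + 1(20.83) = 20.83
  V: 0 + 2(20.83) = 41.66

41.7 kmol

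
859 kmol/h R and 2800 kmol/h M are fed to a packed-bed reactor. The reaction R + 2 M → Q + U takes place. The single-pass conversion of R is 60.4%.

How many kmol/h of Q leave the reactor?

R reacted = 0.604 × 859 = 518.8 kmol/h; ν_R = −1, so ξ = 518.8/1 = 518.8 kmol/h.
Outlet amounts (n = n₀ + ν ξ):
  R: 859 − 1(518.8) = 340.2
  M: 2800 − 2(518.8) = 1762
  Q: 0 + 1(518.8) = 518.8
  U: 0 + 1(518.8) = 518.8

519 kmol/h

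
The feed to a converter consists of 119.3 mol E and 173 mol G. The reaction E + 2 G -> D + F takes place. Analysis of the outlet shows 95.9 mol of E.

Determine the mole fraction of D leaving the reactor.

0.087

For E: n = n₀ − 1ξ → 95.9 = 119.3 − 1ξ, giving ξ = 23.4 mol.
Outlet amounts (n = n₀ + ν ξ):
  E: 119.3 − 1(23.4) = 95.9
  G: 173 − 2(23.4) = 126.2
  D: 0 + 1(23.4) = 23.4
  F: 0 + 1(23.4) = 23.4
Total out = 268.9 mol; y_D = 23.4 / 268.9 = 0.08702.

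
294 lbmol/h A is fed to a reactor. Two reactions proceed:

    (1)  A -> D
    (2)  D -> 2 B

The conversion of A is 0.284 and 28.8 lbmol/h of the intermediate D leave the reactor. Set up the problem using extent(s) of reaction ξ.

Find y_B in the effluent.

0.314

Conversion of A: A consumed = 1ξ₁ = 0.284 × 294 → ξ₁ = 83.5 lbmol/h.
D balance: n_D = 0 + 1ξ₁ − 1ξ₂ = 28.8 → ξ₂ = (1·83.5 − 28.8)/1 = 54.7 lbmol/h.
Outlet amounts (n = n₀ + Σ ν·ξ):
  A: 294 − 1(83.5) = 210.5
  D: 0 + 1(83.5) − 1(54.7) = 28.8
  B: 0 + 2(54.7) = 109.4
Total out = 348.7 lbmol/h; y_B = 109.4 / 348.7 = 0.3137.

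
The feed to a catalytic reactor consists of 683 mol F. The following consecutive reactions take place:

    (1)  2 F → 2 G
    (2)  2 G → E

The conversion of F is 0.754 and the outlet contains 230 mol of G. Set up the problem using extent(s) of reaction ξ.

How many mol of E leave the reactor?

142 mol

Conversion of F: F consumed = 2ξ₁ = 0.754 × 683 → ξ₁ = 257.5 mol.
G balance: n_G = 0 + 2ξ₁ − 2ξ₂ = 230 → ξ₂ = (2·257.5 − 230)/2 = 142.5 mol.
Outlet amounts (n = n₀ + Σ ν·ξ):
  F: 683 − 2(257.5) = 168
  G: 0 + 2(257.5) − 2(142.5) = 230
  E: 0 + 1(142.5) = 142.5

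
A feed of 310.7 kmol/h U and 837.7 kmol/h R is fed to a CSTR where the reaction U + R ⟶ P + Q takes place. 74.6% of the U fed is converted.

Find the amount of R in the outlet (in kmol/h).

U reacted = 0.746 × 310.7 = 231.8 kmol/h; ν_U = −1, so ξ = 231.8/1 = 231.8 kmol/h.
Outlet amounts (n = n₀ + ν ξ):
  U: 310.7 − 1(231.8) = 78.92
  R: 837.7 − 1(231.8) = 605.9
  P: 0 + 1(231.8) = 231.8
  Q: 0 + 1(231.8) = 231.8

606 kmol/h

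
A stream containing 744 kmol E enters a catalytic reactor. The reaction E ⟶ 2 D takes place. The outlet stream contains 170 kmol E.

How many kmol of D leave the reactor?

1150 kmol

For E: n = n₀ − 1ξ → 170 = 744 − 1ξ, giving ξ = 574 kmol.
Outlet amounts (n = n₀ + ν ξ):
  E: 744 − 1(574) = 170
  D: 0 + 2(574) = 1148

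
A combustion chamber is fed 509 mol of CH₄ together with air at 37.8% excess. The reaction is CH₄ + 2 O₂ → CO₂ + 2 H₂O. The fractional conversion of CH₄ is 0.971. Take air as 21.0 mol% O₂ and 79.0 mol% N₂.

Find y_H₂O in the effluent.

Stoichiometric O₂ = 2 × 509 = 1018 mol; O₂ fed = 1018 × 1.378 = 1403 mol.
N₂ fed = 1403 × 79/21 = 5277 mol.
Fuel reacted = 0.971 × 509 → ξ = 494.2 mol.
Outlet (n = n₀ + ν ξ):
  CH₄: 509 − 1(494.2) = 14.76
  O₂: 1403 − 2(494.2) = 414.3
  N₂: 5277 (inert)
  CO₂: 0 + 1(494.2) = 494.2
  H₂O: 0 + 2(494.2) = 988.5
Total out = 7189 mol; y_H₂O = 988.5 / 7189 = 0.1375.

0.137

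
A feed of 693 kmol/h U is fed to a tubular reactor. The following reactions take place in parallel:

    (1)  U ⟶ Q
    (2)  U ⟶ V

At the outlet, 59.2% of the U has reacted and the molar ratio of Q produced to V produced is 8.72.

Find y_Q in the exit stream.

0.531

Conversion of U: U consumed = 0.592 × 693 = 410.3 kmol/h = 1ξ₁ + 1ξ₂.
Selectivity: 1ξ₁ / (1ξ₂) = 8.72 → ξ₁ = 8.72 ξ₂.
Substitute: (1·8.72 + 1) ξ₂ = 410.3 → ξ₂ = 42.21 kmol/h, ξ₁ = 368 kmol/h.
Outlet amounts (n = n₀ + Σ ν·ξ):
  U: 693 − 1(368) − 1(42.21) = 282.7
  Q: 0 + 1(368) = 368
  V: 0 + 1(42.21) = 42.21
Total out = 693 kmol/h; y_Q = 368 / 693 = 0.5311.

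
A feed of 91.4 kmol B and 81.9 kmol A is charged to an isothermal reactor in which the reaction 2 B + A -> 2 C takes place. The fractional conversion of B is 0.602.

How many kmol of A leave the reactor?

54.4 kmol

B reacted = 0.602 × 91.4 = 55.02 kmol; ν_B = −2, so ξ = 55.02/2 = 27.51 kmol.
Outlet amounts (n = n₀ + ν ξ):
  B: 91.4 − 2(27.51) = 36.38
  A: 81.9 − 1(27.51) = 54.39
  C: 0 + 2(27.51) = 55.02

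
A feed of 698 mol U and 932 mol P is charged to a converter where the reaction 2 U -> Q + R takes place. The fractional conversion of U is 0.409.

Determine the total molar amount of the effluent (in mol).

1630 mol

U reacted = 0.409 × 698 = 285.5 mol; ν_U = −2, so ξ = 285.5/2 = 142.7 mol.
Outlet amounts (n = n₀ + ν ξ):
  U: 698 − 2(142.7) = 412.5
  Q: 0 + 1(142.7) = 142.7
  R: 0 + 1(142.7) = 142.7
  P: 932 (inert)
Total out = 412.5 + 142.7 + 142.7 + 932 = 1630 mol.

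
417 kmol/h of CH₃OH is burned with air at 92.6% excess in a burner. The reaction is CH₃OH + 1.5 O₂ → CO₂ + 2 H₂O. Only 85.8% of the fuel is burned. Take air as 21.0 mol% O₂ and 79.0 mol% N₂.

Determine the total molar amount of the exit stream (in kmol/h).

6330 kmol/h

Stoichiometric O₂ = 1.5 × 417 = 625.5 kmol/h; O₂ fed = 625.5 × 1.926 = 1205 kmol/h.
N₂ fed = 1205 × 79/21 = 4532 kmol/h.
Fuel reacted = 0.858 × 417 → ξ = 357.8 kmol/h.
Outlet (n = n₀ + ν ξ):
  CH₃OH: 417 − 1(357.8) = 59.21
  O₂: 1205 − 1.5(357.8) = 668
  N₂: 4532 (inert)
  CO₂: 0 + 1(357.8) = 357.8
  H₂O: 0 + 2(357.8) = 715.6
Total out = 59.21 + 668 + 4532 + 357.8 + 715.6 = 6333 kmol/h.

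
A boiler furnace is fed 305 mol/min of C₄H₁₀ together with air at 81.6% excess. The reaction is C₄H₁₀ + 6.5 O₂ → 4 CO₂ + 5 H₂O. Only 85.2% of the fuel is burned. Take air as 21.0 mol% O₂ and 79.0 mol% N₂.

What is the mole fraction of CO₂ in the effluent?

Stoichiometric O₂ = 6.5 × 305 = 1982 mol/min; O₂ fed = 1982 × 1.816 = 3600 mol/min.
N₂ fed = 3600 × 79/21 = 13540 mol/min.
Fuel reacted = 0.852 × 305 → ξ = 259.9 mol/min.
Outlet (n = n₀ + ν ξ):
  C₄H₁₀: 305 − 1(259.9) = 45.14
  O₂: 3600 − 6.5(259.9) = 1911
  N₂: 13540 (inert)
  CO₂: 0 + 4(259.9) = 1039
  H₂O: 0 + 5(259.9) = 1299
Total out = 17840 mol/min; y_CO₂ = 1039 / 17840 = 0.05827.

0.0583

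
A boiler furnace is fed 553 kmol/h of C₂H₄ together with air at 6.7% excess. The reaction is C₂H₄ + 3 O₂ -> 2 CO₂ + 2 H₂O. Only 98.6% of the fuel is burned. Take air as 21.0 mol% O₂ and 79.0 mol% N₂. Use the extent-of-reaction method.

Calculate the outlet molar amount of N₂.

6660 kmol/h

Stoichiometric O₂ = 3 × 553 = 1659 kmol/h; O₂ fed = 1659 × 1.067 = 1770 kmol/h.
N₂ fed = 1770 × 79/21 = 6659 kmol/h.
Fuel reacted = 0.986 × 553 → ξ = 545.3 kmol/h.
Outlet (n = n₀ + ν ξ):
  C₂H₄: 553 − 1(545.3) = 7.742
  O₂: 1770 − 3(545.3) = 134.4
  N₂: 6659 (inert)
  CO₂: 0 + 2(545.3) = 1091
  H₂O: 0 + 2(545.3) = 1091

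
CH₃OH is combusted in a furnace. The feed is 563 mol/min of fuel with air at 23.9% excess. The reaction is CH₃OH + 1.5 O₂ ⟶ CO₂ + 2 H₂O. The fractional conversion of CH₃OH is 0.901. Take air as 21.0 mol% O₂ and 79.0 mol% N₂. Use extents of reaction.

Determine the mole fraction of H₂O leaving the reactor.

Stoichiometric O₂ = 1.5 × 563 = 844.5 mol/min; O₂ fed = 844.5 × 1.239 = 1046 mol/min.
N₂ fed = 1046 × 79/21 = 3936 mol/min.
Fuel reacted = 0.901 × 563 → ξ = 507.3 mol/min.
Outlet (n = n₀ + ν ξ):
  CH₃OH: 563 − 1(507.3) = 55.74
  O₂: 1046 − 1.5(507.3) = 285.4
  N₂: 3936 (inert)
  CO₂: 0 + 1(507.3) = 507.3
  H₂O: 0 + 2(507.3) = 1015
Total out = 5799 mol/min; y_H₂O = 1015 / 5799 = 0.1749.

0.175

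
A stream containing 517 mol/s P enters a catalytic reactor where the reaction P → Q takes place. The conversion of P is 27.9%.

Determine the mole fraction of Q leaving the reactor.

P reacted = 0.279 × 517 = 144.2 mol/s; ν_P = −1, so ξ = 144.2/1 = 144.2 mol/s.
Outlet amounts (n = n₀ + ν ξ):
  P: 517 − 1(144.2) = 372.8
  Q: 0 + 1(144.2) = 144.2
Total out = 517 mol/s; y_Q = 144.2 / 517 = 0.279.

0.279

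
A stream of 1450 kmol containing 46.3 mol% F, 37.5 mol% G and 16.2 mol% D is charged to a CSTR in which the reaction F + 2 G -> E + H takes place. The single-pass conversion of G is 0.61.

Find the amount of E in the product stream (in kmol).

166 kmol

G reacted = 0.61 × 543.8 = 331.7 kmol; ν_G = −2, so ξ = 331.7/2 = 165.8 kmol.
Outlet amounts (n = n₀ + ν ξ):
  F: 671.4 − 1(165.8) = 505.5
  G: 543.8 − 2(165.8) = 212.1
  E: 0 + 1(165.8) = 165.8
  H: 0 + 1(165.8) = 165.8
  D: 234.9 (inert)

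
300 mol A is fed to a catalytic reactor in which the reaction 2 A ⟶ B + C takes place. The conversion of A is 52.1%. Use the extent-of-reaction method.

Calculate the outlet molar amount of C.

78.2 mol

A reacted = 0.521 × 300 = 156.3 mol; ν_A = −2, so ξ = 156.3/2 = 78.15 mol.
Outlet amounts (n = n₀ + ν ξ):
  A: 300 − 2(78.15) = 143.7
  B: 0 + 1(78.15) = 78.15
  C: 0 + 1(78.15) = 78.15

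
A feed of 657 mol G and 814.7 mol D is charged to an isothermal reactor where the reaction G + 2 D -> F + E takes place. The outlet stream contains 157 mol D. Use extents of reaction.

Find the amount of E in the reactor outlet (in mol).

329 mol

For D: n = n₀ − 2ξ → 157 = 814.7 − 2ξ, giving ξ = 328.9 mol.
Outlet amounts (n = n₀ + ν ξ):
  G: 657 − 1(328.9) = 328.1
  D: 814.7 − 2(328.9) = 157
  F: 0 + 1(328.9) = 328.9
  E: 0 + 1(328.9) = 328.9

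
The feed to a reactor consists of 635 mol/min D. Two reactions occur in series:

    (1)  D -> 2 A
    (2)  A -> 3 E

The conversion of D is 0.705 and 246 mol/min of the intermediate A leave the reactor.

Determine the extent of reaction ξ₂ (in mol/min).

Conversion of D: D consumed = 1ξ₁ = 0.705 × 635 → ξ₁ = 447.7 mol/min.
A balance: n_A = 0 + 2ξ₁ − 1ξ₂ = 246 → ξ₂ = (2·447.7 − 246)/1 = 649.3 mol/min.
Outlet amounts (n = n₀ + Σ ν·ξ):
  D: 635 − 1(447.7) = 187.3
  A: 0 + 2(447.7) − 1(649.3) = 246
  E: 0 + 3(649.3) = 1948

ξ₂ = 649 mol/min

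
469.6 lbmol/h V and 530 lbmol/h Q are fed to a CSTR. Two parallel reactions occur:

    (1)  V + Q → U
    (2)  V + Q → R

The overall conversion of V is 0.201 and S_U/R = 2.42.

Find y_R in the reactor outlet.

0.0305

Conversion of V: V consumed = 0.201 × 469.6 = 94.39 lbmol/h = 1ξ₁ + 1ξ₂.
Selectivity: 1ξ₁ / (1ξ₂) = 2.42 → ξ₁ = 2.42 ξ₂.
Substitute: (1·2.42 + 1) ξ₂ = 94.39 → ξ₂ = 27.6 lbmol/h, ξ₁ = 66.79 lbmol/h.
Outlet amounts (n = n₀ + Σ ν·ξ):
  V: 469.6 − 1(66.79) − 1(27.6) = 375.2
  Q: 530 − 1(66.79) − 1(27.6) = 435.6
  U: 0 + 1(66.79) = 66.79
  R: 0 + 1(27.6) = 27.6
Total out = 905.2 lbmol/h; y_R = 27.6 / 905.2 = 0.03049.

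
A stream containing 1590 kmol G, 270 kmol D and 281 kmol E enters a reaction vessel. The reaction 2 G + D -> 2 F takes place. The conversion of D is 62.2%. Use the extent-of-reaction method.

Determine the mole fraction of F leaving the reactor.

D reacted = 0.622 × 270 = 167.9 kmol; ν_D = −1, so ξ = 167.9/1 = 167.9 kmol.
Outlet amounts (n = n₀ + ν ξ):
  G: 1590 − 2(167.9) = 1254
  D: 270 − 1(167.9) = 102.1
  F: 0 + 2(167.9) = 335.9
  E: 281 (inert)
Total out = 1973 kmol; y_F = 335.9 / 1973 = 0.1702.

0.17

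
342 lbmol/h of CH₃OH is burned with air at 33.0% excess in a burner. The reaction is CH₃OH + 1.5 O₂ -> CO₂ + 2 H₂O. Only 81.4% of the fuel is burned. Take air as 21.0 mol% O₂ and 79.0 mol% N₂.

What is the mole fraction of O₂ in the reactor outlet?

0.071

Stoichiometric O₂ = 1.5 × 342 = 513 lbmol/h; O₂ fed = 513 × 1.330 = 682.3 lbmol/h.
N₂ fed = 682.3 × 79/21 = 2567 lbmol/h.
Fuel reacted = 0.814 × 342 → ξ = 278.4 lbmol/h.
Outlet (n = n₀ + ν ξ):
  CH₃OH: 342 − 1(278.4) = 63.61
  O₂: 682.3 − 1.5(278.4) = 264.7
  N₂: 2567 (inert)
  CO₂: 0 + 1(278.4) = 278.4
  H₂O: 0 + 2(278.4) = 556.8
Total out = 3730 lbmol/h; y_O₂ = 264.7 / 3730 = 0.07096.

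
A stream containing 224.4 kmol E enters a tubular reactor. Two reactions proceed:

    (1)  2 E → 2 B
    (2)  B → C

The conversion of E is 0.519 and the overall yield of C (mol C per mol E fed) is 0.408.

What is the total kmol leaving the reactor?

Conversion of E: E consumed = 2ξ₁ = 0.519 × 224.4 → ξ₁ = 58.23 kmol.
Yield of C: 1ξ₂ / 224.4 = 0.408 → ξ₂ = 91.56 kmol.
Outlet amounts (n = n₀ + Σ ν·ξ):
  E: 224.4 − 2(58.23) = 107.9
  B: 0 + 2(58.23) − 1(91.56) = 24.91
  C: 0 + 1(91.56) = 91.56
Total out = 107.9 + 24.91 + 91.56 = 224.4 kmol.

224 kmol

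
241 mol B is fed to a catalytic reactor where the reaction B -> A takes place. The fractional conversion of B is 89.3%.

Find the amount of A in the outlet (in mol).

215 mol

B reacted = 0.893 × 241 = 215.2 mol; ν_B = −1, so ξ = 215.2/1 = 215.2 mol.
Outlet amounts (n = n₀ + ν ξ):
  B: 241 − 1(215.2) = 25.79
  A: 0 + 1(215.2) = 215.2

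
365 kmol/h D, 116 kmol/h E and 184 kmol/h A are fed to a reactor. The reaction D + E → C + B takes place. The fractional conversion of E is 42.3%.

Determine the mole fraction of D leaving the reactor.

E reacted = 0.423 × 116 = 49.07 kmol/h; ν_E = −1, so ξ = 49.07/1 = 49.07 kmol/h.
Outlet amounts (n = n₀ + ν ξ):
  D: 365 − 1(49.07) = 315.9
  E: 116 − 1(49.07) = 66.93
  C: 0 + 1(49.07) = 49.07
  B: 0 + 1(49.07) = 49.07
  A: 184 (inert)
Total out = 665 kmol/h; y_D = 315.9 / 665 = 0.4751.

0.475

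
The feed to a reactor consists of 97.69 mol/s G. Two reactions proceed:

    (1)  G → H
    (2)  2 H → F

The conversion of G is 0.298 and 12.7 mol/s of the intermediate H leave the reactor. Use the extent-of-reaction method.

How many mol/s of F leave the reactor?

8.21 mol/s

Conversion of G: G consumed = 1ξ₁ = 0.298 × 97.69 → ξ₁ = 29.11 mol/s.
H balance: n_H = 0 + 1ξ₁ − 2ξ₂ = 12.7 → ξ₂ = (1·29.11 − 12.7)/2 = 8.206 mol/s.
Outlet amounts (n = n₀ + Σ ν·ξ):
  G: 97.69 − 1(29.11) = 68.58
  H: 0 + 1(29.11) − 2(8.206) = 12.7
  F: 0 + 1(8.206) = 8.206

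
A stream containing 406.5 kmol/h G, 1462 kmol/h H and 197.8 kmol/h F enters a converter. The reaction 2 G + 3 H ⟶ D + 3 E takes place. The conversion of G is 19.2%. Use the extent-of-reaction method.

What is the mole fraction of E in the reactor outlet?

0.0577

G reacted = 0.192 × 406.5 = 78.05 kmol/h; ν_G = −2, so ξ = 78.05/2 = 39.02 kmol/h.
Outlet amounts (n = n₀ + ν ξ):
  G: 406.5 − 2(39.02) = 328.5
  H: 1462 − 3(39.02) = 1345
  D: 0 + 1(39.02) = 39.02
  E: 0 + 3(39.02) = 117.1
  F: 197.8 (inert)
Total out = 2027 kmol/h; y_E = 117.1 / 2027 = 0.05775.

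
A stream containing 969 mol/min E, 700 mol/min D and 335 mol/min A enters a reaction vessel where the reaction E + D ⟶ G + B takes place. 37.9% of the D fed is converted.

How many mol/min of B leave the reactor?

D reacted = 0.379 × 700 = 265.3 mol/min; ν_D = −1, so ξ = 265.3/1 = 265.3 mol/min.
Outlet amounts (n = n₀ + ν ξ):
  E: 969 − 1(265.3) = 703.7
  D: 700 − 1(265.3) = 434.7
  G: 0 + 1(265.3) = 265.3
  B: 0 + 1(265.3) = 265.3
  A: 335 (inert)

265 mol/min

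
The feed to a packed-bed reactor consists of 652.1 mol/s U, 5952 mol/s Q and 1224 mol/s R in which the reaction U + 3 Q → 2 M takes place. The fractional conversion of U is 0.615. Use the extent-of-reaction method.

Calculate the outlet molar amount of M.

U reacted = 0.615 × 652.1 = 401 mol/s; ν_U = −1, so ξ = 401/1 = 401 mol/s.
Outlet amounts (n = n₀ + ν ξ):
  U: 652.1 − 1(401) = 251.1
  Q: 5952 − 3(401) = 4749
  M: 0 + 2(401) = 802.1
  R: 1224 (inert)

802 mol/s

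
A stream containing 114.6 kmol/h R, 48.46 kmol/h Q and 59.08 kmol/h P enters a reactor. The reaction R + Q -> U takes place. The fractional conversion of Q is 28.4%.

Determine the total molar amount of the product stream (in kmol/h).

Q reacted = 0.284 × 48.46 = 13.76 kmol/h; ν_Q = −1, so ξ = 13.76/1 = 13.76 kmol/h.
Outlet amounts (n = n₀ + ν ξ):
  R: 114.6 − 1(13.76) = 100.8
  Q: 48.46 − 1(13.76) = 34.7
  U: 0 + 1(13.76) = 13.76
  P: 59.08 (inert)
Total out = 100.8 + 34.7 + 13.76 + 59.08 = 208.4 kmol/h.

208 kmol/h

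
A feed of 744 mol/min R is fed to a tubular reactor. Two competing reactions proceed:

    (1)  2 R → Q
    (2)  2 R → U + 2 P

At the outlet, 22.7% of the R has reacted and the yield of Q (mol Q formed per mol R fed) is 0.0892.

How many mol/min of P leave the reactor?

36.2 mol/min

Yield of Q: 1ξ₁ / 744 = 0.0892 → ξ₁ = 66.36 mol/min.
Conversion of R: 2ξ₁ + 2ξ₂ = 0.227 × 744 = 168.9 → ξ₂ = 18.08 mol/min.
Outlet amounts (n = n₀ + Σ ν·ξ):
  R: 744 − 2(66.36) − 2(18.08) = 575.1
  Q: 0 + 1(66.36) = 66.36
  U: 0 + 1(18.08) = 18.08
  P: 0 + 2(18.08) = 36.16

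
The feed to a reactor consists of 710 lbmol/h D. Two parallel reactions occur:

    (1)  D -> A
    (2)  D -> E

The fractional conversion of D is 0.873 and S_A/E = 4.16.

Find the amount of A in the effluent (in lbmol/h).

500 lbmol/h

Conversion of D: D consumed = 0.873 × 710 = 619.8 lbmol/h = 1ξ₁ + 1ξ₂.
Selectivity: 1ξ₁ / (1ξ₂) = 4.16 → ξ₁ = 4.16 ξ₂.
Substitute: (1·4.16 + 1) ξ₂ = 619.8 → ξ₂ = 120.1 lbmol/h, ξ₁ = 499.7 lbmol/h.
Outlet amounts (n = n₀ + Σ ν·ξ):
  D: 710 − 1(499.7) − 1(120.1) = 90.17
  A: 0 + 1(499.7) = 499.7
  E: 0 + 1(120.1) = 120.1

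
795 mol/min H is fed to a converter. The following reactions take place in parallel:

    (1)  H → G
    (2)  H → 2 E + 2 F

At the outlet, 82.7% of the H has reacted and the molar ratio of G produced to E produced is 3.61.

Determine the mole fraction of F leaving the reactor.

0.155

Conversion of H: H consumed = 0.827 × 795 = 657.5 mol/min = 1ξ₁ + 1ξ₂.
Selectivity: 1ξ₁ / (2ξ₂) = 3.61 → ξ₁ = 7.22 ξ₂.
Substitute: (1·7.22 + 1) ξ₂ = 657.5 → ξ₂ = 79.98 mol/min, ξ₁ = 577.5 mol/min.
Outlet amounts (n = n₀ + Σ ν·ξ):
  H: 795 − 1(577.5) − 1(79.98) = 137.5
  G: 0 + 1(577.5) = 577.5
  E: 0 + 2(79.98) = 160
  F: 0 + 2(79.98) = 160
Total out = 1035 mol/min; y_F = 160 / 1035 = 0.1546.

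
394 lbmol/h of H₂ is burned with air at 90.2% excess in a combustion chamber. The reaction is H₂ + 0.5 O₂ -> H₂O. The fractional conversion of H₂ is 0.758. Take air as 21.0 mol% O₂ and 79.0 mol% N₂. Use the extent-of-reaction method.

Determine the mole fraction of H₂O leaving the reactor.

Stoichiometric O₂ = 0.5 × 394 = 197 lbmol/h; O₂ fed = 197 × 1.902 = 374.7 lbmol/h.
N₂ fed = 374.7 × 79/21 = 1410 lbmol/h.
Fuel reacted = 0.758 × 394 → ξ = 298.7 lbmol/h.
Outlet (n = n₀ + ν ξ):
  H₂: 394 − 1(298.7) = 95.35
  O₂: 374.7 − 0.5(298.7) = 225.4
  N₂: 1410 (inert)
  H₂O: 0 + 1(298.7) = 298.7
Total out = 2029 lbmol/h; y_H₂O = 298.7 / 2029 = 0.1472.

0.147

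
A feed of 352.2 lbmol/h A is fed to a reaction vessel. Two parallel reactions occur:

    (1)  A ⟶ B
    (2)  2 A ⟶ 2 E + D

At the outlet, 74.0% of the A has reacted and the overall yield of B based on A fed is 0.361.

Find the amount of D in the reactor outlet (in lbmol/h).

66.7 lbmol/h

Yield of B: 1ξ₁ / 352.2 = 0.361 → ξ₁ = 127.1 lbmol/h.
Conversion of A: 1ξ₁ + 2ξ₂ = 0.74 × 352.2 = 260.6 → ξ₂ = 66.74 lbmol/h.
Outlet amounts (n = n₀ + Σ ν·ξ):
  A: 352.2 − 1(127.1) − 2(66.74) = 91.57
  B: 0 + 1(127.1) = 127.1
  E: 0 + 2(66.74) = 133.5
  D: 0 + 1(66.74) = 66.74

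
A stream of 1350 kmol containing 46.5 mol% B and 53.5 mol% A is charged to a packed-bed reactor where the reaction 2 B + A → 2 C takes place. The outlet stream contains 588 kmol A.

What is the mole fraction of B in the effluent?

For A: n = n₀ − 1ξ → 588 = 722.2 − 1ξ, giving ξ = 134.2 kmol.
Outlet amounts (n = n₀ + ν ξ):
  B: 627.8 − 2(134.2) = 359.2
  A: 722.2 − 1(134.2) = 588
  C: 0 + 2(134.2) = 268.5
Total out = 1216 kmol; y_B = 359.2 / 1216 = 0.2955.

0.295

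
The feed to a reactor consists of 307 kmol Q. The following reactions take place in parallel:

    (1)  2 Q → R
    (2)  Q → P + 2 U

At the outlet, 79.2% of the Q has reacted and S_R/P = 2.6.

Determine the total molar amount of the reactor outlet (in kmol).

283 kmol

Conversion of Q: Q consumed = 0.792 × 307 = 243.1 kmol = 2ξ₁ + 1ξ₂.
Selectivity: 1ξ₁ / (1ξ₂) = 2.6 → ξ₁ = 2.6 ξ₂.
Substitute: (2·2.6 + 1) ξ₂ = 243.1 → ξ₂ = 39.22 kmol, ξ₁ = 102 kmol.
Outlet amounts (n = n₀ + Σ ν·ξ):
  Q: 307 − 2(102) − 1(39.22) = 63.86
  R: 0 + 1(102) = 102
  P: 0 + 1(39.22) = 39.22
  U: 0 + 2(39.22) = 78.43
Total out = 63.86 + 102 + 39.22 + 78.43 = 283.5 kmol.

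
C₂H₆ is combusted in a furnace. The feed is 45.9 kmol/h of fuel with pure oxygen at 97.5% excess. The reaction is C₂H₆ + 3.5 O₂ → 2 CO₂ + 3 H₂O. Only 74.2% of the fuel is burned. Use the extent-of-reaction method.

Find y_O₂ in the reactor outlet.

Stoichiometric O₂ = 3.5 × 45.9 = 160.7 kmol/h; O₂ fed = 160.7 × 1.975 = 317.3 kmol/h.
Fuel reacted = 0.742 × 45.9 → ξ = 34.06 kmol/h.
Outlet (n = n₀ + ν ξ):
  C₂H₆: 45.9 − 1(34.06) = 11.84
  O₂: 317.3 − 3.5(34.06) = 198.1
  CO₂: 0 + 2(34.06) = 68.12
  H₂O: 0 + 3(34.06) = 102.2
Total out = 380.2 kmol/h; y_O₂ = 198.1 / 380.2 = 0.521.

0.521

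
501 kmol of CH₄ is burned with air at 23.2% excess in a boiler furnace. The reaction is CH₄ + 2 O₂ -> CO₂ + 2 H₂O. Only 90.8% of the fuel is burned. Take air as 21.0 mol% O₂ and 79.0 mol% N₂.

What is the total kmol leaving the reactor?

6380 kmol

Stoichiometric O₂ = 2 × 501 = 1002 kmol; O₂ fed = 1002 × 1.232 = 1234 kmol.
N₂ fed = 1234 × 79/21 = 4644 kmol.
Fuel reacted = 0.908 × 501 → ξ = 454.9 kmol.
Outlet (n = n₀ + ν ξ):
  CH₄: 501 − 1(454.9) = 46.09
  O₂: 1234 − 2(454.9) = 324.6
  N₂: 4644 (inert)
  CO₂: 0 + 1(454.9) = 454.9
  H₂O: 0 + 2(454.9) = 909.8
Total out = 46.09 + 324.6 + 4644 + 454.9 + 909.8 = 6379 kmol.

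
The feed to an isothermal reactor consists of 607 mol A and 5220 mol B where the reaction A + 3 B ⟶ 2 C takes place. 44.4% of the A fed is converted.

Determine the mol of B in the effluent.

A reacted = 0.444 × 607 = 269.5 mol; ν_A = −1, so ξ = 269.5/1 = 269.5 mol.
Outlet amounts (n = n₀ + ν ξ):
  A: 607 − 1(269.5) = 337.5
  B: 5220 − 3(269.5) = 4411
  C: 0 + 2(269.5) = 539

4410 mol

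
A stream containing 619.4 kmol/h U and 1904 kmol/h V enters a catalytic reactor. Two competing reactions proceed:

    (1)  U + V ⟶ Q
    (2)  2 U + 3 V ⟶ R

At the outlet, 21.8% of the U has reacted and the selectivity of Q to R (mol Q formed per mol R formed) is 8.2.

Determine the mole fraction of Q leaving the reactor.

0.046

Conversion of U: U consumed = 0.218 × 619.4 = 135 kmol/h = 1ξ₁ + 2ξ₂.
Selectivity: 1ξ₁ / (1ξ₂) = 8.2 → ξ₁ = 8.2 ξ₂.
Substitute: (1·8.2 + 2) ξ₂ = 135 → ξ₂ = 13.24 kmol/h, ξ₁ = 108.6 kmol/h.
Outlet amounts (n = n₀ + Σ ν·ξ):
  U: 619.4 − 1(108.6) − 2(13.24) = 484.4
  V: 1904 − 1(108.6) − 3(13.24) = 1756
  Q: 0 + 1(108.6) = 108.6
  R: 0 + 1(13.24) = 13.24
Total out = 2362 kmol/h; y_Q = 108.6 / 2362 = 0.04596.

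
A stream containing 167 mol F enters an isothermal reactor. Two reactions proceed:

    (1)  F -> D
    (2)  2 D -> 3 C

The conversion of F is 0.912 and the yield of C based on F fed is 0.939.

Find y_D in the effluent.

0.218

Conversion of F: F consumed = 1ξ₁ = 0.912 × 167 → ξ₁ = 152.3 mol.
Yield of C: 3ξ₂ / 167 = 0.939 → ξ₂ = 52.27 mol.
Outlet amounts (n = n₀ + Σ ν·ξ):
  F: 167 − 1(152.3) = 14.7
  D: 0 + 1(152.3) − 2(52.27) = 47.76
  C: 0 + 3(52.27) = 156.8
Total out = 219.3 mol; y_D = 47.76 / 219.3 = 0.2178.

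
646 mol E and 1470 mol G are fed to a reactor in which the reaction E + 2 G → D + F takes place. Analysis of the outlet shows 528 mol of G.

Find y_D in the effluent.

For G: n = n₀ − 2ξ → 528 = 1470 − 2ξ, giving ξ = 471 mol.
Outlet amounts (n = n₀ + ν ξ):
  E: 646 − 1(471) = 175
  G: 1470 − 2(471) = 528
  D: 0 + 1(471) = 471
  F: 0 + 1(471) = 471
Total out = 1645 mol; y_D = 471 / 1645 = 0.2863.

0.286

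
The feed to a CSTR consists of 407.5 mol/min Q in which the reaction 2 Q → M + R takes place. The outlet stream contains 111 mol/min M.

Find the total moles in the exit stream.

For M: n = n₀ + 1ξ → 111 = 0 + 1ξ, giving ξ = 111 mol/min.
Outlet amounts (n = n₀ + ν ξ):
  Q: 407.5 − 2(111) = 185.5
  M: 0 + 1(111) = 111
  R: 0 + 1(111) = 111
Total out = 185.5 + 111 + 111 = 407.5 mol/min.

408 mol/min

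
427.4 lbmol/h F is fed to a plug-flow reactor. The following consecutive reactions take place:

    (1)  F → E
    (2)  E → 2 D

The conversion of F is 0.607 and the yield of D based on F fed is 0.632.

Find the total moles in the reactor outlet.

562 lbmol/h

Conversion of F: F consumed = 1ξ₁ = 0.607 × 427.4 → ξ₁ = 259.4 lbmol/h.
Yield of D: 2ξ₂ / 427.4 = 0.632 → ξ₂ = 135.1 lbmol/h.
Outlet amounts (n = n₀ + Σ ν·ξ):
  F: 427.4 − 1(259.4) = 168
  E: 0 + 1(259.4) − 1(135.1) = 124.4
  D: 0 + 2(135.1) = 270.1
Total out = 168 + 124.4 + 270.1 = 562.5 lbmol/h.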